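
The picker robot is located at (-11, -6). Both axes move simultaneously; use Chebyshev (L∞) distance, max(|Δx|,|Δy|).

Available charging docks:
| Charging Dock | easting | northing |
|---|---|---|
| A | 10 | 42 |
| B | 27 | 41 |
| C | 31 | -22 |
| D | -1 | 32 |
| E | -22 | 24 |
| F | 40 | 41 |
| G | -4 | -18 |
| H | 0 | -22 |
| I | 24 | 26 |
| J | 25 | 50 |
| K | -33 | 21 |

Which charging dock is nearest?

G

Distances from (-11, -6):
A: max(|21|, |48|) = 48
B: max(|38|, |47|) = 47
C: max(|42|, |-16|) = 42
D: max(|10|, |38|) = 38
E: max(|-11|, |30|) = 30
F: max(|51|, |47|) = 51
G: max(|7|, |-12|) = 12
H: max(|11|, |-16|) = 16
I: max(|35|, |32|) = 35
J: max(|36|, |56|) = 56
K: max(|-22|, |27|) = 27
Minimum: G at 12.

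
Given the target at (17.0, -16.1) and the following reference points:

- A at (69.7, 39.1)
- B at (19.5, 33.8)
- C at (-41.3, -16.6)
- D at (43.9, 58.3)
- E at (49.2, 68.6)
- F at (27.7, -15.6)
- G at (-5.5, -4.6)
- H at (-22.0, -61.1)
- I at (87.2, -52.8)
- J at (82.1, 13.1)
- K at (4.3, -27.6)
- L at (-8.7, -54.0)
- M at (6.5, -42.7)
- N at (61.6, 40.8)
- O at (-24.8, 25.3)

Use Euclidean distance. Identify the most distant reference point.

E

Distances from (17.0, -16.1):
A: √((52.7)² + (55.2)²) = √(2777.290 + 3047.040) = 76.3
B: √((2.5)² + (49.9)²) = √(6.250 + 2490.010) = 50.0
C: √((-58.3)² + (-0.5)²) = √(3398.890 + 0.250) = 58.3
D: √((26.9)² + (74.4)²) = √(723.610 + 5535.360) = 79.1
E: √((32.2)² + (84.7)²) = √(1036.840 + 7174.090) = 90.6
F: √((10.7)² + (0.5)²) = √(114.490 + 0.250) = 10.7
G: √((-22.5)² + (11.5)²) = √(506.250 + 132.250) = 25.3
H: √((-39.0)² + (-45.0)²) = √(1521.000 + 2025.000) = 59.5
I: √((70.2)² + (-36.7)²) = √(4928.040 + 1346.890) = 79.2
J: √((65.1)² + (29.2)²) = √(4238.010 + 852.640) = 71.3
K: √((-12.7)² + (-11.5)²) = √(161.290 + 132.250) = 17.1
L: √((-25.7)² + (-37.9)²) = √(660.490 + 1436.410) = 45.8
M: √((-10.5)² + (-26.6)²) = √(110.250 + 707.560) = 28.6
N: √((44.6)² + (56.9)²) = √(1989.160 + 3237.610) = 72.3
O: √((-41.8)² + (41.4)²) = √(1747.240 + 1713.960) = 58.8
Maximum: E at 90.6.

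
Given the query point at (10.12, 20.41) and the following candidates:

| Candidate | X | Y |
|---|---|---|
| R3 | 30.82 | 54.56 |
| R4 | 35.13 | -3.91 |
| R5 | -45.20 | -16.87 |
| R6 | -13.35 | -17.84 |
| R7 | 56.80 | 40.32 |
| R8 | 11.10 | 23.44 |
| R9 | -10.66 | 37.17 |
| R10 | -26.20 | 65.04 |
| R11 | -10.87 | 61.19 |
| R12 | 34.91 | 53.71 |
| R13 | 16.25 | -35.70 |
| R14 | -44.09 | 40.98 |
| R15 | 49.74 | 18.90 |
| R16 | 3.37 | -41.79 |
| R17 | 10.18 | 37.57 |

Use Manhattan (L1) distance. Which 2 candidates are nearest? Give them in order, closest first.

Distances from (10.12, 20.41):
R3: |20.70| + |34.15| = 20.70 + 34.15 = 54.85
R4: |25.01| + |-24.32| = 25.01 + 24.32 = 49.33
R5: |-55.32| + |-37.28| = 55.32 + 37.28 = 92.60
R6: |-23.47| + |-38.25| = 23.47 + 38.25 = 61.72
R7: |46.68| + |19.91| = 46.68 + 19.91 = 66.59
R8: |0.98| + |3.03| = 0.98 + 3.03 = 4.01
R9: |-20.78| + |16.76| = 20.78 + 16.76 = 37.54
R10: |-36.32| + |44.63| = 36.32 + 44.63 = 80.95
R11: |-20.99| + |40.78| = 20.99 + 40.78 = 61.77
R12: |24.79| + |33.30| = 24.79 + 33.30 = 58.09
R13: |6.13| + |-56.11| = 6.13 + 56.11 = 62.24
R14: |-54.21| + |20.57| = 54.21 + 20.57 = 74.78
R15: |39.62| + |-1.51| = 39.62 + 1.51 = 41.13
R16: |-6.75| + |-62.20| = 6.75 + 62.20 = 68.95
R17: |0.06| + |17.16| = 0.06 + 17.16 = 17.22
Sorted: R8 (4.01) < R17 (17.22) < R9 (37.54) < R15 (41.13) < …

R8, R17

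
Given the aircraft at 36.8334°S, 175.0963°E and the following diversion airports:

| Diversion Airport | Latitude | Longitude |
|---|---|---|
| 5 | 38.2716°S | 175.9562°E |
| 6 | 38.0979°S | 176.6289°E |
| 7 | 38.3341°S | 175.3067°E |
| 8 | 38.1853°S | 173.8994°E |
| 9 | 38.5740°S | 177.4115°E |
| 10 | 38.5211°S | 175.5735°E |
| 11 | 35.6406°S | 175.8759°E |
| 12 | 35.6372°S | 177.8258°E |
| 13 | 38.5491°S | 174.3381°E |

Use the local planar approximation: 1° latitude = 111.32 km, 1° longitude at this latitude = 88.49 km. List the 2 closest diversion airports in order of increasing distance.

11, 7

Distances from 36.8334°S, 175.0963°E:
5: 177.2631 km
6: 195.4668 km
7: 168.0922 km
8: 184.0272 km
9: 281.9874 km
10: 192.5619 km
11: 149.6341 km
12: 275.8084 km
13: 202.4335 km
Sorted: 11 (149.6341 km) < 7 (168.0922 km) < 5 (177.2631 km) < 8 (184.0272 km) < …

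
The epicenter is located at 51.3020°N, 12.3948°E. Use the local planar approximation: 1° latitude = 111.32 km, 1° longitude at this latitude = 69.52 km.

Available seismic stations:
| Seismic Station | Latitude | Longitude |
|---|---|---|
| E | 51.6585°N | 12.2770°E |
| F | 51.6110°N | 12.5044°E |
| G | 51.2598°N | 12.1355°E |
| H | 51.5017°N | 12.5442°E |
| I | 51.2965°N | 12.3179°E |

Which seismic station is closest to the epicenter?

I

Distances from 51.3020°N, 12.3948°E:
E: √((0.3565·111.32)² + (-0.1178·69.52)²) = √(1574.945260 + 67.067190) = 40.5218 km
F: √((0.3090·111.32)² + (0.1096·69.52)²) = √(1183.214148 + 58.055134) = 35.2317 km
G: √((-0.0422·111.32)² + (-0.2593·69.52)²) = √(22.068423 + 324.956000) = 18.6286 km
H: √((0.1997·111.32)² + (0.1494·69.52)²) = √(494.199754 + 107.874978) = 24.5372 km
I: √((-0.0055·111.32)² + (-0.0769·69.52)²) = √(0.374862 + 28.580657) = 5.3810 km
Minimum: I at 5.3810 km.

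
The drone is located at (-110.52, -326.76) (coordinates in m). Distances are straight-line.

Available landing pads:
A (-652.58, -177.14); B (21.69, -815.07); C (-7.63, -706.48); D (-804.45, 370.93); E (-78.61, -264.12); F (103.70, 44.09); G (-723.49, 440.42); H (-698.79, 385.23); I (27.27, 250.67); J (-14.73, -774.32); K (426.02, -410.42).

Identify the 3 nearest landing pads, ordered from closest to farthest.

E, C, F

Distances from (-110.52, -326.76):
A: 562.33 m
B: 505.89 m
C: 393.41 m
D: 984.03 m
E: 70.30 m
F: 428.28 m
G: 981.99 m
H: 923.58 m
I: 593.64 m
J: 457.70 m
K: 543.02 m
Sorted: E (70.30 m) < C (393.41 m) < F (428.28 m) < J (457.70 m) < B (505.89 m) < …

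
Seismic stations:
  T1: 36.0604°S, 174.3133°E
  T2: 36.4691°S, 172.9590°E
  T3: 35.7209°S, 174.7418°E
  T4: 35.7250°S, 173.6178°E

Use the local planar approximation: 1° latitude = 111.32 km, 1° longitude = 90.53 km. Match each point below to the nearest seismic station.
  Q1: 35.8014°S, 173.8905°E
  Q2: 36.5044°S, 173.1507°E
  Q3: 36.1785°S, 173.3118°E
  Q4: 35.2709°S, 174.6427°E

Q1→T4; Q2→T2; Q3→T2; Q4→T3

Q1 at 35.8014°S, 173.8905°E:
  T1: √((-0.2590·111.32)² + (0.4228·90.53)²) = √(831.277304 + 1465.058606) = 47.9201 km
  T2: √((-0.6677·111.32)² + (-0.9315·90.53)²) = √(5524.705695 + 7111.328800) = 112.4101 km
  T3: √((0.0805·111.32)² + (0.8513·90.53)²) = √(80.304181 + 5939.505756) = 77.5874 km
  T4: √((0.0764·111.32)² + (-0.2727·90.53)²) = √(72.332440 + 609.474187) = 26.1114 km
  → nearest: T4 (26.1114 km)
Q2 at 36.5044°S, 173.1507°E:
  T1: √((0.4440·111.32)² + (1.1626·90.53)²) = √(2442.937384 + 11077.599969) = 116.2778 km
  T2: √((0.0353·111.32)² + (-0.1917·90.53)²) = √(15.441725 + 301.182176) = 17.7939 km
  T3: √((0.7835·111.32)² + (1.5911·90.53)²) = √(7607.192337 + 20748.179292) = 168.3905 km
  T4: √((0.7794·111.32)² + (0.4671·90.53)²) = √(7527.784852 + 1788.153410) = 96.5191 km
  → nearest: T2 (17.7939 km)
Q3 at 36.1785°S, 173.3118°E:
  T1: √((0.1181·111.32)² + (1.0015·90.53)²) = √(172.840769 + 8220.286383) = 91.6140 km
  T2: √((-0.2906·111.32)² + (-0.3528·90.53)²) = √(1046.496103 + 1020.098699) = 45.4598 km
  T3: √((0.4576·111.32)² + (1.4300·90.53)²) = √(2594.886860 + 16759.347872) = 139.1195 km
  T4: √((0.4535·111.32)² + (0.3060·90.53)²) = √(2548.595888 + 767.410777) = 57.5848 km
  → nearest: T2 (45.4598 km)
Q4 at 35.2709°S, 174.6427°E:
  T1: √((-0.7895·111.32)² + (-0.3294·90.53)²) = √(7724.149377 + 889.267111) = 92.8085 km
  T2: √((-1.1982·111.32)² + (-1.6837·90.53)²) = √(17791.191151 + 23233.490676) = 202.5455 km
  T3: √((-0.4500·111.32)² + (0.0991·90.53)²) = √(2509.408836 + 80.488225) = 50.8910 km
  T4: √((-0.4541·111.32)² + (-1.0249·90.53)²) = √(2555.344153 + 8608.907213) = 105.6610 km
  → nearest: T3 (50.8910 km)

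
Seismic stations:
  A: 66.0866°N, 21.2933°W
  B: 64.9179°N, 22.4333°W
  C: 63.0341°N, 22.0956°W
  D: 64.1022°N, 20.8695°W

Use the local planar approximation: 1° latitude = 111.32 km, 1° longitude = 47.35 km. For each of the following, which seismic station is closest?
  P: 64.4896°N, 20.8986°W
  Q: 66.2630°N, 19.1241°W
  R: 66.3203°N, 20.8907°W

P→D; Q→A; R→A

P at 64.4896°N, 20.8986°W:
  A: √((1.5970·111.32)² + (-0.3947·47.35)²) = √(31605.031506 + 349.280403) = 178.7577 km
  B: √((0.4283·111.32)² + (-1.5347·47.35)²) = √(2273.225631 + 5280.644764) = 86.9130 km
  C: √((-1.4555·111.32)² + (-1.1970·47.35)²) = √(26252.508930 + 3212.390016) = 171.6534 km
  D: √((-0.3874·111.32)² + (0.0291·47.35)²) = √(1859.797365 + 1.898567) = 43.1474 km
  → nearest: D (43.1474 km)
Q at 66.2630°N, 19.1241°W:
  A: √((-0.1764·111.32)² + (-2.1692·47.35)²) = √(385.605799 + 10549.676883) = 104.5719 km
  B: √((-1.3451·111.32)² + (-3.3092·47.35)²) = √(22421.029015 + 24551.950396) = 216.7325 km
  C: √((-3.2289·111.32)² + (-2.9715·47.35)²) = √(129197.938876 + 19796.637735) = 385.9982 km
  D: √((-2.1608·111.32)² + (-1.7454·47.35)²) = √(57859.614757 + 6830.144785) = 254.3418 km
  → nearest: A (104.5719 km)
R at 66.3203°N, 20.8907°W:
  A: √((-0.2337·111.32)² + (-0.4026·47.35)²) = √(676.805408 + 363.402163) = 32.2522 km
  B: √((-1.4024·111.32)² + (-1.5426·47.35)²) = √(24371.945680 + 5335.149833) = 172.3575 km
  C: √((-3.2862·111.32)² + (-1.2049·47.35)²) = √(133824.114366 + 3254.932416) = 370.2419 km
  D: √((-2.2181·111.32)² + (0.0212·47.35)²) = √(60968.939227 + 1.007655) = 246.9209 km
  → nearest: A (32.2522 km)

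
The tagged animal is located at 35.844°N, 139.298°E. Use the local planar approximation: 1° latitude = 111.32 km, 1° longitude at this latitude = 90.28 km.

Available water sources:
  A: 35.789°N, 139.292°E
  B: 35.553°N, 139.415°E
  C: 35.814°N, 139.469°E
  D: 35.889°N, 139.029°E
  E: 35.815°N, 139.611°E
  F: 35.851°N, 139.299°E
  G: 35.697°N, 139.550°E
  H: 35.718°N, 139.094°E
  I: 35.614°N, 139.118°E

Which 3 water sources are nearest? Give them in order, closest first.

F, A, C

Distances from 35.844°N, 139.298°E:
A: 6.147 km
B: 34.073 km
C: 15.795 km
D: 24.797 km
E: 28.441 km
F: 0.784 km
G: 28.024 km
H: 23.150 km
I: 30.325 km
Sorted: F (0.784 km) < A (6.147 km) < C (15.795 km) < H (23.150 km) < D (24.797 km) < …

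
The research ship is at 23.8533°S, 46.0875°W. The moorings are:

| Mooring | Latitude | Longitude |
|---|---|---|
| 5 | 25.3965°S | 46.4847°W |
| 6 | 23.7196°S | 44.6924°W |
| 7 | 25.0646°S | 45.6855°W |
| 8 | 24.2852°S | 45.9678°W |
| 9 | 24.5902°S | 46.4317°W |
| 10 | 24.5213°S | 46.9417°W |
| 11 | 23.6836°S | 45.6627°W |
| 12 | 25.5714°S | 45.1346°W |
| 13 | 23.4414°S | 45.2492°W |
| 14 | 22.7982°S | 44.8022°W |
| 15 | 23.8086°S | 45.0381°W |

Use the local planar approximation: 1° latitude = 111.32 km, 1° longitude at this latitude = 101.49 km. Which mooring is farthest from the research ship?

Distances from 23.8533°S, 46.0875°W:
5: 176.4554 km
6: 142.3688 km
7: 140.8790 km
8: 49.5902 km
9: 89.1600 km
10: 114.2160 km
11: 47.0701 km
12: 214.3193 km
13: 96.6484 km
14: 175.5315 km
15: 106.6198 km
Maximum: 12 at 214.3193 km.

12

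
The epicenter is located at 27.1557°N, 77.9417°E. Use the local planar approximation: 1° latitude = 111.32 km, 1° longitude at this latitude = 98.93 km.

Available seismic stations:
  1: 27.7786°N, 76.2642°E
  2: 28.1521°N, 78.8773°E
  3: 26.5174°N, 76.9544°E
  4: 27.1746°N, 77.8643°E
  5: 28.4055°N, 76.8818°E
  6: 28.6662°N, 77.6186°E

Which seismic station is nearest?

4

Distances from 27.1557°N, 77.9417°E:
1: 179.8591 km
2: 144.4653 km
3: 120.7850 km
4: 7.9410 km
5: 174.2162 km
6: 171.1600 km
Minimum: 4 at 7.9410 km.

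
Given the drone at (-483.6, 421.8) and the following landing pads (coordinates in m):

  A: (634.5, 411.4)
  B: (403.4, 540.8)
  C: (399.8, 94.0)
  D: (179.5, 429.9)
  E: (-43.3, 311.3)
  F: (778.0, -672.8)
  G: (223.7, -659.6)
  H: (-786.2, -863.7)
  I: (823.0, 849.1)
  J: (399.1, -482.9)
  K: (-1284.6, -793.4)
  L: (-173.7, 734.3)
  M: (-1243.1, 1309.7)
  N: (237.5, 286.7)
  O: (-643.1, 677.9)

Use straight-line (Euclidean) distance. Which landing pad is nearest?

Distances from (-483.6, 421.8):
A: √((1118.1)² + (-10.4)²) = √(1250147.610 + 108.160) = 1118.1 m
B: √((887.0)² + (119.0)²) = √(786769.000 + 14161.000) = 894.9 m
C: √((883.4)² + (-327.8)²) = √(780395.560 + 107452.840) = 942.3 m
D: √((663.1)² + (8.1)²) = √(439701.610 + 65.610) = 663.1 m
E: √((440.3)² + (-110.5)²) = √(193864.090 + 12210.250) = 454.0 m
F: √((1261.6)² + (-1094.6)²) = √(1591634.560 + 1198149.160) = 1670.3 m
G: √((707.3)² + (-1081.4)²) = √(500273.290 + 1169425.960) = 1292.2 m
H: √((-302.6)² + (-1285.5)²) = √(91566.760 + 1652510.250) = 1320.6 m
I: √((1306.6)² + (427.3)²) = √(1707203.560 + 182585.290) = 1374.7 m
J: √((882.7)² + (-904.7)²) = √(779159.290 + 818482.090) = 1264.0 m
K: √((-801.0)² + (-1215.2)²) = √(641601.000 + 1476711.040) = 1455.4 m
L: √((309.9)² + (312.5)²) = √(96038.010 + 97656.250) = 440.1 m
M: √((-759.5)² + (887.9)²) = √(576840.250 + 788366.410) = 1168.4 m
N: √((721.1)² + (-135.1)²) = √(519985.210 + 18252.010) = 733.6 m
O: √((-159.5)² + (256.1)²) = √(25440.250 + 65587.210) = 301.7 m
Minimum: O at 301.7 m.

O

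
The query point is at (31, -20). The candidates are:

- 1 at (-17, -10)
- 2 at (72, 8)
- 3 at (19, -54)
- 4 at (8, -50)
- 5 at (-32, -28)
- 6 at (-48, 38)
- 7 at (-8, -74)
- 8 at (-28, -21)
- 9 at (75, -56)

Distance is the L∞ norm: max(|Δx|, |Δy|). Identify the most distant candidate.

6

Distances from (31, -20):
1: max(|-48|, |10|) = 48
2: max(|41|, |28|) = 41
3: max(|-12|, |-34|) = 34
4: max(|-23|, |-30|) = 30
5: max(|-63|, |-8|) = 63
6: max(|-79|, |58|) = 79
7: max(|-39|, |-54|) = 54
8: max(|-59|, |-1|) = 59
9: max(|44|, |-36|) = 44
Maximum: 6 at 79.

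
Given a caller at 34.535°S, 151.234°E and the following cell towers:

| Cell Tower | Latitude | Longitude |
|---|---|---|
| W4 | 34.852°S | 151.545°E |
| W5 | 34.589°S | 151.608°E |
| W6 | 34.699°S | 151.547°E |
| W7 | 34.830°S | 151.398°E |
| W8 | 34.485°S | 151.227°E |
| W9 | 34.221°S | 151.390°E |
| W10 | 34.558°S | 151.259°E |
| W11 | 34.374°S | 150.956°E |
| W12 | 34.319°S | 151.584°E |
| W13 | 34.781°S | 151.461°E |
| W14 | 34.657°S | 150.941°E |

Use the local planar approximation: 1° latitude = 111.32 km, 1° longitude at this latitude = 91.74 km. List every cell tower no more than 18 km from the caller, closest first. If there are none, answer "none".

Distances from 34.535°S, 151.234°E:
W4: 45.380 km
W5: 34.833 km
W6: 34.027 km
W7: 36.122 km
W8: 5.603 km
W9: 37.771 km
W10: 3.437 km
W11: 31.171 km
W12: 40.114 km
W13: 34.404 km
W14: 30.116 km
Threshold 18 km: W10 (3.437 km), W8 (5.603 km) are within range.

W10, W8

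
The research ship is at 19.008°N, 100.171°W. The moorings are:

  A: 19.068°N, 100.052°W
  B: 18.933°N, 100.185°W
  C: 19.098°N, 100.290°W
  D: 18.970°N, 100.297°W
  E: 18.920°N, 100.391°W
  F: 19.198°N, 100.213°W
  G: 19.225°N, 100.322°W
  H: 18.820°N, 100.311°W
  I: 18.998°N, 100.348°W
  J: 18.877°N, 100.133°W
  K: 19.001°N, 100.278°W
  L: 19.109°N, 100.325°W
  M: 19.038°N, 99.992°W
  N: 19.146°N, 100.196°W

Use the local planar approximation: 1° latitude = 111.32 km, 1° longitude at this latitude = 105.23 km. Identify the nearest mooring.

Distances from 19.008°N, 100.171°W:
A: √((0.060·111.32)² + (0.119·105.23)²) = √(44.61171 + 156.80975) = 14.192 km
B: √((-0.075·111.32)² + (-0.014·105.23)²) = √(69.70580 + 2.17038) = 8.478 km
C: √((0.090·111.32)² + (-0.119·105.23)²) = √(100.37635 + 156.80975) = 16.037 km
D: √((-0.038·111.32)² + (-0.126·105.23)²) = √(17.89425 + 175.80055) = 13.917 km
E: √((-0.088·111.32)² + (-0.220·105.23)²) = √(95.96475 + 535.95028) = 25.138 km
F: √((0.190·111.32)² + (-0.042·105.23)²) = √(447.35634 + 19.53339) = 21.608 km
G: √((0.217·111.32)² + (-0.151·105.23)²) = √(583.53359 + 252.48352) = 28.914 km
H: √((-0.188·111.32)² + (-0.140·105.23)²) = √(437.98788 + 217.03772) = 25.593 km
I: √((-0.010·111.32)² + (-0.177·105.23)²) = √(1.23921 + 346.91707) = 18.659 km
J: √((-0.131·111.32)² + (0.038·105.23)²) = √(212.66156 + 15.98992) = 15.121 km
K: √((-0.007·111.32)² + (-0.107·105.23)²) = √(0.60721 + 126.77882) = 11.287 km
L: √((0.101·111.32)² + (-0.154·105.23)²) = √(126.41224 + 262.61564) = 19.724 km
M: √((0.030·111.32)² + (0.179·105.23)²) = √(11.15293 + 354.80130) = 19.130 km
N: √((0.138·111.32)² + (-0.025·105.23)²) = √(235.99596 + 6.92085) = 15.586 km
Minimum: B at 8.478 km.

B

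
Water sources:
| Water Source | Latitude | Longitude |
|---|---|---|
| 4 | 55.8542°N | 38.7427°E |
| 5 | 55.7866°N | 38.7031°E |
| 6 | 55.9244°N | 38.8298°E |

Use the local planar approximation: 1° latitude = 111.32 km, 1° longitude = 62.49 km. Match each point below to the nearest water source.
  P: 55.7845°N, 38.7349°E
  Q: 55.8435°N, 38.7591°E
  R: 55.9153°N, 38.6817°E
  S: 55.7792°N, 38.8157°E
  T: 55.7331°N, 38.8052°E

P→5; Q→4; R→4; S→5; T→5

P at 55.7845°N, 38.7349°E:
  4: √((0.0697·111.32)² + (0.0078·62.49)²) = √(60.202143 + 0.237580) = 7.7743 km
  5: √((0.0021·111.32)² + (-0.0318·62.49)²) = √(0.054649 + 3.948892) = 2.0009 km
  6: √((0.1399·111.32)² + (0.0949·62.49)²) = √(242.539135 + 35.168470) = 16.6646 km
  → nearest: 5 (2.0009 km)
Q at 55.8435°N, 38.7591°E:
  4: √((0.0107·111.32)² + (-0.0164·62.49)²) = √(1.418776 + 1.050289) = 1.5713 km
  5: √((-0.0569·111.32)² + (-0.0560·62.49)²) = √(40.120924 + 12.246080) = 7.2365 km
  6: √((0.0809·111.32)² + (0.0707·62.49)²) = √(81.104218 + 19.519104) = 10.0311 km
  → nearest: 4 (1.5713 km)
R at 55.9153°N, 38.6817°E:
  4: √((-0.0611·111.32)² + (0.0610·62.49)²) = √(46.262470 + 14.530505) = 7.7970 km
  5: √((-0.1287·111.32)² + (0.0214·62.49)²) = √(205.259605 + 1.788334) = 14.3892 km
  6: √((0.0091·111.32)² + (0.1481·62.49)²) = √(1.026193 + 85.650749) = 9.3100 km
  → nearest: 4 (7.7970 km)
S at 55.7792°N, 38.8157°E:
  4: √((0.0750·111.32)² + (-0.0730·62.49)²) = √(69.705801 + 20.809746) = 9.5140 km
  5: √((0.0074·111.32)² + (-0.1126·62.49)²) = √(0.678594 + 49.510559) = 7.0844 km
  6: √((0.1452·111.32)² + (0.0141·62.49)²) = √(261.264034 + 0.776353) = 16.1877 km
  → nearest: 5 (7.0844 km)
T at 55.7331°N, 38.8052°E:
  4: √((0.1211·111.32)² + (-0.0625·62.49)²) = √(181.733371 + 15.253907) = 14.0352 km
  5: √((0.0535·111.32)² + (-0.1021·62.49)²) = √(35.469410 + 40.707322) = 8.7279 km
  6: √((0.1913·111.32)² + (0.0246·62.49)²) = √(453.499002 + 2.363150) = 21.3509 km
  → nearest: 5 (8.7279 km)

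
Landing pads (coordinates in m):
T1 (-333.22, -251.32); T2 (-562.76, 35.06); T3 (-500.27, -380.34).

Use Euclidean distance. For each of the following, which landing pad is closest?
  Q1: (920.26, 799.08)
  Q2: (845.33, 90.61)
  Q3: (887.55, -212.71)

Q1→T1; Q2→T1; Q3→T1

Q1 at (920.26, 799.08):
  T1: √((-1253.48)² + (-1050.40)²) = √(1571212.1104 + 1103340.1600) = 1635.41 m
  T2: √((-1483.02)² + (-764.02)²) = √(2199348.3204 + 583726.5604) = 1668.26 m
  T3: √((-1420.53)² + (-1179.42)²) = √(2017905.4809 + 1391031.5364) = 1846.33 m
  → nearest: T1 (1635.41 m)
Q2 at (845.33, 90.61):
  T1: √((-1178.55)² + (-341.93)²) = √(1388980.1025 + 116916.1249) = 1227.15 m
  T2: √((-1408.09)² + (-55.55)²) = √(1982717.4481 + 3085.8025) = 1409.19 m
  T3: √((-1345.60)² + (-470.95)²) = √(1810639.3600 + 221793.9025) = 1425.63 m
  → nearest: T1 (1227.15 m)
Q3 at (887.55, -212.71):
  T1: √((-1220.77)² + (-38.61)²) = √(1490279.3929 + 1490.7321) = 1221.38 m
  T2: √((-1450.31)² + (247.77)²) = √(2103399.0961 + 61389.9729) = 1471.32 m
  T3: √((-1387.82)² + (-167.63)²) = √(1926044.3524 + 28099.8169) = 1397.91 m
  → nearest: T1 (1221.38 m)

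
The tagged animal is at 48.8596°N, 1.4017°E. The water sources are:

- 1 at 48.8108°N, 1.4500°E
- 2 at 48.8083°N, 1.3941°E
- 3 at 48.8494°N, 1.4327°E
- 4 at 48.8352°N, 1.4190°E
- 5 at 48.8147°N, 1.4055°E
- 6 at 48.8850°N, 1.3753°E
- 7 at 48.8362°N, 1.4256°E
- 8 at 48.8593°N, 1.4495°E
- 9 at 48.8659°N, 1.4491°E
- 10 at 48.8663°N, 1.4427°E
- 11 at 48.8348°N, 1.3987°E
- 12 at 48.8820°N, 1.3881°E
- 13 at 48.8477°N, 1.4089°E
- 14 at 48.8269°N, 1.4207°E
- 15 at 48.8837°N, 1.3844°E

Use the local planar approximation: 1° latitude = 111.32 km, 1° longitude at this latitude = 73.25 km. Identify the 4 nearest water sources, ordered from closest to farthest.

13, 3, 12, 11

Distances from 48.8596°N, 1.4017°E:
1: √((-0.0488·111.32)² + (0.0483·73.25)²) = √(29.511144 + 12.517267) = 6.4829 km
2: √((-0.0513·111.32)² + (-0.0076·73.25)²) = √(32.612277 + 0.309915) = 5.7378 km
3: √((-0.0102·111.32)² + (0.0310·73.25)²) = √(1.289278 + 5.156306) = 2.5388 km
4: √((-0.0244·111.32)² + (0.0173·73.25)²) = √(7.377786 + 1.605859) = 2.9973 km
5: √((-0.0449·111.32)² + (0.0038·73.25)²) = √(24.982683 + 0.077479) = 5.0060 km
6: √((0.0254·111.32)² + (-0.0264·73.25)²) = √(7.994915 + 3.739582) = 3.4256 km
7: √((-0.0234·111.32)² + (0.0239·73.25)²) = √(6.785441 + 3.064863) = 3.1385 km
8: √((-0.0003·111.32)² + (0.0478·73.25)²) = √(0.001115 + 12.259452) = 3.5015 km
9: √((0.0063·111.32)² + (0.0474·73.25)²) = √(0.491844 + 12.055131) = 3.5422 km
10: √((0.0067·111.32)² + (0.0410·73.25)²) = √(0.556283 + 9.019511) = 3.0945 km
11: √((-0.0248·111.32)² + (-0.0030·73.25)²) = √(7.621663 + 0.048290) = 2.7695 km
12: √((0.0224·111.32)² + (-0.0136·73.25)²) = √(6.217881 + 0.992414) = 2.6852 km
13: √((-0.0119·111.32)² + (0.0072·73.25)²) = √(1.754851 + 0.278151) = 1.4258 km
14: √((-0.0327·111.32)² + (0.0190·73.25)²) = √(13.250794 + 1.936968) = 3.8971 km
15: √((0.0241·111.32)² + (-0.0173·73.25)²) = √(7.197480 + 1.605859) = 2.9670 km
Sorted: 13 (1.4258 km) < 3 (2.5388 km) < 12 (2.6852 km) < 11 (2.7695 km) < 15 (2.9670 km) < 4 (2.9973 km) < …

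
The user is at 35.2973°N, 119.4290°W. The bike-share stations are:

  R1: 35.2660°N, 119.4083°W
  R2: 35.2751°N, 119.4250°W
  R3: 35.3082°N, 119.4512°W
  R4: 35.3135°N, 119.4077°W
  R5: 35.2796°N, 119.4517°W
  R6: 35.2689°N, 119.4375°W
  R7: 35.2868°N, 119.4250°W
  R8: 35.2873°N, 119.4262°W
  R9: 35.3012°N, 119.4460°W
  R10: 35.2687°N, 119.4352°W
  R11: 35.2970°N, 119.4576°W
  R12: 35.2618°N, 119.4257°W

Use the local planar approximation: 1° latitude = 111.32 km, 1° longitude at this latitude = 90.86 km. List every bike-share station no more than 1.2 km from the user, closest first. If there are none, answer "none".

Distances from 35.2973°N, 119.4290°W:
R1: √((-0.0313·111.32)² + (0.0207·90.86)²) = √(12.140458 + 3.537416) = 3.9595 km
R2: √((-0.0222·111.32)² + (0.0040·90.86)²) = √(6.107343 + 0.132089) = 2.4979 km
R3: √((0.0109·111.32)² + (-0.0222·90.86)²) = √(1.472310 + 4.068660) = 2.3539 km
R4: √((0.0162·111.32)² + (0.0213·90.86)²) = √(3.252194 + 3.745456) = 2.6453 km
R5: √((-0.0177·111.32)² + (-0.0227·90.86)²) = √(3.882334 + 4.253997) = 2.8524 km
R6: √((-0.0284·111.32)² + (-0.0085·90.86)²) = √(9.995006 + 0.596463) = 3.2545 km
R7: √((-0.0105·111.32)² + (0.0040·90.86)²) = √(1.366234 + 0.132089) = 1.2241 km
R8: √((-0.0100·111.32)² + (0.0028·90.86)²) = √(1.239214 + 0.064723) = 1.1419 km
R9: √((0.0039·111.32)² + (-0.0170·90.86)²) = √(0.188484 + 2.385851) = 1.6045 km
R10: √((-0.0286·111.32)² + (-0.0062·90.86)²) = √(10.136277 + 0.317343) = 3.2332 km
R11: √((-0.0003·111.32)² + (-0.0286·90.86)²) = √(0.001115 + 6.752701) = 2.5988 km
R12: √((-0.0355·111.32)² + (0.0033·90.86)²) = √(15.617197 + 0.089903) = 3.9632 km
Threshold 1.2 km: R8 (1.1419 km) is within range.

R8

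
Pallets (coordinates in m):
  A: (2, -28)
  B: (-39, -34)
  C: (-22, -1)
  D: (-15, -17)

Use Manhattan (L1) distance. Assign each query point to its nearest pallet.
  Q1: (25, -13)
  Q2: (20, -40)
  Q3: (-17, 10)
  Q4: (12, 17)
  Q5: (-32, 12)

Q1→A; Q2→A; Q3→C; Q4→C; Q5→C

Q1 at (25, -13):
  A: |-23| + |-15| = 23 + 15 = 38 m
  B: |-64| + |-21| = 64 + 21 = 85 m
  C: |-47| + |12| = 47 + 12 = 59 m
  D: |-40| + |-4| = 40 + 4 = 44 m
  → nearest: A (38 m)
Q2 at (20, -40):
  A: |-18| + |12| = 18 + 12 = 30 m
  B: |-59| + |6| = 59 + 6 = 65 m
  C: |-42| + |39| = 42 + 39 = 81 m
  D: |-35| + |23| = 35 + 23 = 58 m
  → nearest: A (30 m)
Q3 at (-17, 10):
  A: |19| + |-38| = 19 + 38 = 57 m
  B: |-22| + |-44| = 22 + 44 = 66 m
  C: |-5| + |-11| = 5 + 11 = 16 m
  D: |2| + |-27| = 2 + 27 = 29 m
  → nearest: C (16 m)
Q4 at (12, 17):
  A: |-10| + |-45| = 10 + 45 = 55 m
  B: |-51| + |-51| = 51 + 51 = 102 m
  C: |-34| + |-18| = 34 + 18 = 52 m
  D: |-27| + |-34| = 27 + 34 = 61 m
  → nearest: C (52 m)
Q5 at (-32, 12):
  A: |34| + |-40| = 34 + 40 = 74 m
  B: |-7| + |-46| = 7 + 46 = 53 m
  C: |10| + |-13| = 10 + 13 = 23 m
  D: |17| + |-29| = 17 + 29 = 46 m
  → nearest: C (23 m)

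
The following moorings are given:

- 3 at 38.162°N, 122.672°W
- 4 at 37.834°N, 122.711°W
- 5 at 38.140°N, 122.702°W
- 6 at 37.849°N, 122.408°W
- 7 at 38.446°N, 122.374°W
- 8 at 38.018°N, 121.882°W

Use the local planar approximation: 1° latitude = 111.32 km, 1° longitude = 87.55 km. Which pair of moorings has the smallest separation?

Pairwise distances:
3–5: √((-0.022·111.32)² + (-0.030·87.55)²) = √(5.99780 + 6.89850) = 3.591 km
4–6: √((0.015·111.32)² + (0.303·87.55)²) = √(2.78823 + 703.71621) = 26.580 km
4–5: √((0.306·111.32)² + (0.009·87.55)²) = √(1160.35065 + 0.62087) = 34.073 km
3–4: √((-0.328·111.32)² + (-0.039·87.55)²) = √(1333.19625 + 11.65847) = 36.672 km
3–7: √((0.284·111.32)² + (0.298·87.55)²) = √(999.50064 + 680.68288) = 40.990 km
5–6: √((-0.291·111.32)² + (0.294·87.55)²) = √(1049.37901 + 662.53216) = 41.375 km
3–6: √((-0.313·111.32)² + (0.264·87.55)²) = √(1214.04580 + 534.22001) = 41.812 km
5–7: √((0.306·111.32)² + (0.328·87.55)²) = √(1160.35065 + 824.63163) = 44.553 km
6–8: √((0.169·111.32)² + (0.526·87.55)²) = √(353.93198 + 2120.72223) = 49.746 km
7–8: √((-0.428·111.32)² + (0.492·87.55)²) = √(2270.04221 + 1855.42117) = 64.230 km
6–7: √((0.597·111.32)² + (0.034·87.55)²) = √(4416.67108 + 8.86074) = 66.525 km
3–8: √((-0.144·111.32)² + (0.790·87.55)²) = √(256.96346 + 4783.72806) = 70.998 km
5–8: √((-0.122·111.32)² + (0.820·87.55)²) = √(184.44465 + 5153.94768) = 73.064 km
4–7: √((0.612·111.32)² + (0.337·87.55)²) = √(4641.40258 + 870.50667) = 74.242 km
4–8: √((0.184·111.32)² + (0.829·87.55)²) = √(419.54837 + 5267.70398) = 75.414 km
Closest pair: 3–5 at 3.591 km.

3 and 5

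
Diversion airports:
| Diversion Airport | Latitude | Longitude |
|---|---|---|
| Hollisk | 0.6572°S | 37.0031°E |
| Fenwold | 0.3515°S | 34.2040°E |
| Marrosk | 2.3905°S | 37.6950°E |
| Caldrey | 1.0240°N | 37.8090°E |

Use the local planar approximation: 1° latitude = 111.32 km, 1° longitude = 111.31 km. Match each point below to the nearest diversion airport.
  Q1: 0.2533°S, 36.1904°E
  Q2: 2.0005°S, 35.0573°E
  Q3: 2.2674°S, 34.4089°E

Q1 at 0.2533°S, 36.1904°E:
  Hollisk: √((-0.4039·111.32)² + (0.8127·111.31)²) = √(2021.594753 + 8183.307769) = 101.0193 km
  Fenwold: √((-0.0982·111.32)² + (-1.9864·111.31)²) = √(119.500403 + 48887.944603) = 221.3763 km
  Marrosk: √((-2.1372·111.32)² + (1.5046·111.31)²) = √(56602.645055 + 28048.554238) = 290.9488 km
  Caldrey: √((1.2773·111.32)² + (1.6186·111.31)²) = √(20217.721959 + 32459.919438) = 229.5161 km
  → nearest: Hollisk (101.0193 km)
Q2 at 2.0005°S, 35.0573°E:
  Hollisk: √((1.3433·111.32)² + (1.9458·111.31)²) = √(22361.061951 + 46909.927703) = 263.1938 km
  Fenwold: √((1.6490·111.32)² + (-0.8533·111.31)²) = √(33696.726006 + 9021.356738) = 206.6835 km
  Marrosk: √((-0.3900·111.32)² + (2.6377·111.31)²) = √(1884.844859 + 86202.361652) = 296.7949 km
  Caldrey: √((3.0245·111.32)² + (2.7517·111.31)²) = √(113358.364916 + 93814.622029) = 455.1626 km
  → nearest: Fenwold (206.6835 km)
Q3 at 2.2674°S, 34.4089°E:
  Hollisk: √((1.6102·111.32)² + (2.5942·111.31)²) = √(32129.653350 + 83382.569763) = 339.8709 km
  Fenwold: √((1.9159·111.32)² + (-0.2049·111.31)²) = √(45487.500165 + 520.178361) = 214.4940 km
  Marrosk: √((-0.1231·111.32)² + (3.2861·111.31)²) = √(187.785693 + 133791.929282) = 366.0324 km
  Caldrey: √((3.2914·111.32)² + (3.4001·111.31)²) = √(134247.969256 + 143235.855383) = 526.7673 km
  → nearest: Fenwold (214.4940 km)

Q1→Hollisk; Q2→Fenwold; Q3→Fenwold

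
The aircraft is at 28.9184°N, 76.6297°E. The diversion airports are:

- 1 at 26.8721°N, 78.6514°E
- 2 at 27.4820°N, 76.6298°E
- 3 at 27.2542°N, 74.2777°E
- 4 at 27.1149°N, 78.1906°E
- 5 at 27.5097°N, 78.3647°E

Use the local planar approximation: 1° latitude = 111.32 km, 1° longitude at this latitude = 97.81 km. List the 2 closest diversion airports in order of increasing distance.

2, 5

Distances from 28.9184°N, 76.6297°E:
1: √((-2.0463·111.32)² + (2.0217·97.81)²) = √(51890.159284 + 39102.087210) = 301.6492 km
2: √((-1.4364·111.32)² + (0.0001·97.81)²) = √(25568.025350 + 0.000096) = 159.9000 km
3: √((-1.6642·111.32)² + (-2.3520·97.81)²) = √(34320.802228 + 52922.597613) = 295.3699 km
4: √((-1.8035·111.32)² + (1.5609·97.81)²) = √(40306.834174 + 23308.626302) = 252.2211 km
5: √((-1.4087·111.32)² + (1.7350·97.81)²) = √(24591.409654 + 28798.208790) = 231.0619 km
Sorted: 2 (159.9000 km) < 5 (231.0619 km) < 4 (252.2211 km) < 3 (295.3699 km) < …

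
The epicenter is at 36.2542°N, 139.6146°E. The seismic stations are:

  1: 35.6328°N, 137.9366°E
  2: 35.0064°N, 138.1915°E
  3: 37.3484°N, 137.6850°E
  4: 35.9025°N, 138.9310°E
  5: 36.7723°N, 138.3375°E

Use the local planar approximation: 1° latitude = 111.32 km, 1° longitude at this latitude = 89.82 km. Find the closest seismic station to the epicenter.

Distances from 36.2542°N, 139.6146°E:
1: 165.8342 km
2: 188.7679 km
3: 211.8383 km
4: 72.8210 km
5: 128.3923 km
Minimum: 4 at 72.8210 km.

4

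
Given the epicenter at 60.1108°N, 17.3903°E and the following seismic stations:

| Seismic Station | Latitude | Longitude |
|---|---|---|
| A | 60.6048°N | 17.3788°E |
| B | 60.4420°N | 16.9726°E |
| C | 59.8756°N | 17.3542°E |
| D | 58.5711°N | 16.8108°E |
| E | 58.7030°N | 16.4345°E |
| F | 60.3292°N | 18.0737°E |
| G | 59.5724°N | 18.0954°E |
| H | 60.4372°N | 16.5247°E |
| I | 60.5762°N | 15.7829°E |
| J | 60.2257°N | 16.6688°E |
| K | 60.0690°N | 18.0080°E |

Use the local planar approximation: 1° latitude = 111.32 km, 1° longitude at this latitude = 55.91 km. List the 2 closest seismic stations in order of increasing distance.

Distances from 60.1108°N, 17.3903°E:
A: √((0.4940·111.32)² + (-0.0115·55.91)²) = √(3024.128863 + 0.413404) = 54.9958 km
B: √((0.3312·111.32)² + (-0.4177·55.91)²) = √(1359.336729 + 545.390960) = 43.6432 km
C: √((-0.2352·111.32)² + (-0.0361·55.91)²) = √(685.521421 + 4.073741) = 26.2601 km
D: √((-1.5397·111.32)² + (-0.5795·55.91)²) = √(29377.755692 + 1049.749956) = 174.4348 km
E: √((-1.4078·111.32)² + (-0.9558·55.91)²) = √(24559.997432 + 2855.702994) = 165.5769 km
F: √((0.2184·111.32)² + (0.6834·55.91)²) = √(591.087348 + 1459.919581) = 45.2880 km
G: √((-0.5384·111.32)² + (0.7051·55.91)²) = √(3592.166826 + 1554.105201) = 71.7375 km
H: √((0.3264·111.32)² + (-0.8656·55.91)²) = √(1320.221179 + 2342.143391) = 60.5175 km
I: √((0.4654·111.32)² + (-1.6074·55.91)²) = √(2684.102850 + 8076.569089) = 103.7337 km
J: √((0.1149·111.32)² + (-0.7215·55.91)²) = √(163.601188 + 1627.240165) = 42.3183 km
K: √((-0.0418·111.32)² + (0.6177·55.91)²) = √(21.652047 + 1192.708151) = 34.8477 km
Sorted: C (26.2601 km) < K (34.8477 km) < J (42.3183 km) < B (43.6432 km) < …

C, K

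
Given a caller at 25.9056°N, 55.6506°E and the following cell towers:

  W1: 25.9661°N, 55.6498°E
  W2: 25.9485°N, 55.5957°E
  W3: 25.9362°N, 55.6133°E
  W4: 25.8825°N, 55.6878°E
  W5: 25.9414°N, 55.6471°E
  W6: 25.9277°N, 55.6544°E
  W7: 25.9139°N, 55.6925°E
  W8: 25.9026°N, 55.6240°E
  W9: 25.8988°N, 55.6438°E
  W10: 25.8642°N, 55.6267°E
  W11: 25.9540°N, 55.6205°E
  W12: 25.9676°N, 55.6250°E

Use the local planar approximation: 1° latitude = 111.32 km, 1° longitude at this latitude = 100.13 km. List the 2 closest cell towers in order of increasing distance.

W9, W6

Distances from 25.9056°N, 55.6506°E:
W1: √((0.0605·111.32)² + (-0.0008·100.13)²) = √(45.358339 + 0.006417) = 6.7353 km
W2: √((0.0429·111.32)² + (-0.0549·100.13)²) = √(22.806623 + 30.218515) = 7.2818 km
W3: √((0.0306·111.32)² + (-0.0373·100.13)²) = √(11.603506 + 13.949097) = 5.0550 km
W4: √((-0.0231·111.32)² + (0.0372·100.13)²) = √(6.612571 + 13.874403) = 4.5263 km
W5: √((0.0358·111.32)² + (-0.0035·100.13)²) = √(15.882265 + 0.122819) = 4.0006 km
W6: √((0.0221·111.32)² + (0.0038·100.13)²) = √(6.052446 + 0.144776) = 2.4894 km
W7: √((0.0083·111.32)² + (0.0419·100.13)²) = √(0.853695 + 17.601776) = 4.2960 km
W8: √((-0.0030·111.32)² + (-0.0266·100.13)²) = √(0.111529 + 7.094009) = 2.6843 km
W9: √((-0.0068·111.32)² + (-0.0068·100.13)²) = √(0.573013 + 0.463603) = 1.0181 km
W10: √((-0.0414·111.32)² + (-0.0239·100.13)²) = √(21.239636 + 5.726961) = 5.1929 km
W11: √((0.0484·111.32)² + (-0.0301·100.13)²) = √(29.029337 + 9.083672) = 6.1736 km
W12: √((0.0620·111.32)² + (-0.0256·100.13)²) = √(47.635395 + 6.570650) = 7.3625 km
Sorted: W9 (1.0181 km) < W6 (2.4894 km) < W8 (2.6843 km) < W5 (4.0006 km) < …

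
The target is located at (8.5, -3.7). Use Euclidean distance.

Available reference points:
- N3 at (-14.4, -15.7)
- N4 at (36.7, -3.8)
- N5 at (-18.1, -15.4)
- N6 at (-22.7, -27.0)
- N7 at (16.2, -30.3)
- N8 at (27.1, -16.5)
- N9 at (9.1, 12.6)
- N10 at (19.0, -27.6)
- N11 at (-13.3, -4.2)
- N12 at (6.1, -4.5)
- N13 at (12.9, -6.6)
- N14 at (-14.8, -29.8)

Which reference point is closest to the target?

Distances from (8.5, -3.7):
N3: 25.9
N4: 28.2
N5: 29.1
N6: 38.9
N7: 27.7
N8: 22.6
N9: 16.3
N10: 26.1
N11: 21.8
N12: 2.5
N13: 5.3
N14: 35.0
Minimum: N12 at 2.5.

N12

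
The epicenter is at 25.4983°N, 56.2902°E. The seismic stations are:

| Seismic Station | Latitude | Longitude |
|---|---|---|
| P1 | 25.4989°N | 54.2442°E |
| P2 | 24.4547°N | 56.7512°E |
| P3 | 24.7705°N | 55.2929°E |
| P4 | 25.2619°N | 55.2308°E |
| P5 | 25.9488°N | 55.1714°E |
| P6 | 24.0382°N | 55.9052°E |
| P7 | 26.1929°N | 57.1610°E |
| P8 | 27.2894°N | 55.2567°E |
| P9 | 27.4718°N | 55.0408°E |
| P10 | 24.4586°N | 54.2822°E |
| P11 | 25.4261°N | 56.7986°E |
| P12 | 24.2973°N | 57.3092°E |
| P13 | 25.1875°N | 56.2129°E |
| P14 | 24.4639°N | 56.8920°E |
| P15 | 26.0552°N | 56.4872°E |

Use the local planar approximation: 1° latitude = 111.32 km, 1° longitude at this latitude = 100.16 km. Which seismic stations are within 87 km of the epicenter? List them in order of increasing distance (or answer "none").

Distances from 25.4983°N, 56.2902°E:
P1: 204.9274 km
P2: 125.0132 km
P3: 128.6155 km
P4: 109.3241 km
P5: 122.7689 km
P6: 167.0500 km
P7: 116.5592 km
P8: 224.6551 km
P9: 252.8314 km
P10: 232.0461 km
P11: 51.5517 km
P12: 168.2002 km
P13: 35.4540 km
P14: 129.9716 km
P15: 65.0585 km
Threshold 87 km: P13 (35.4540 km), P11 (51.5517 km), P15 (65.0585 km) are within range.

P13, P11, P15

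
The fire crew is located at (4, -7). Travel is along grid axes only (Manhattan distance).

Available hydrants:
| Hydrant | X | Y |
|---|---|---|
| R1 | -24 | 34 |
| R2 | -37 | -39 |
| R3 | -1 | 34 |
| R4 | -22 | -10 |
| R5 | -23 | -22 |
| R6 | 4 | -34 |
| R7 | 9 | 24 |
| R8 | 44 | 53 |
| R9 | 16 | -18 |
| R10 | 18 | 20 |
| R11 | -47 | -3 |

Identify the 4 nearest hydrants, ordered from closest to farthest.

Distances from (4, -7):
R1: |-28| + |41| = 28 + 41 = 69
R2: |-41| + |-32| = 41 + 32 = 73
R3: |-5| + |41| = 5 + 41 = 46
R4: |-26| + |-3| = 26 + 3 = 29
R5: |-27| + |-15| = 27 + 15 = 42
R6: |0| + |-27| = 0 + 27 = 27
R7: |5| + |31| = 5 + 31 = 36
R8: |40| + |60| = 40 + 60 = 100
R9: |12| + |-11| = 12 + 11 = 23
R10: |14| + |27| = 14 + 27 = 41
R11: |-51| + |4| = 51 + 4 = 55
Sorted: R9 (23) < R6 (27) < R4 (29) < R7 (36) < R10 (41) < R5 (42) < …

R9, R6, R4, R7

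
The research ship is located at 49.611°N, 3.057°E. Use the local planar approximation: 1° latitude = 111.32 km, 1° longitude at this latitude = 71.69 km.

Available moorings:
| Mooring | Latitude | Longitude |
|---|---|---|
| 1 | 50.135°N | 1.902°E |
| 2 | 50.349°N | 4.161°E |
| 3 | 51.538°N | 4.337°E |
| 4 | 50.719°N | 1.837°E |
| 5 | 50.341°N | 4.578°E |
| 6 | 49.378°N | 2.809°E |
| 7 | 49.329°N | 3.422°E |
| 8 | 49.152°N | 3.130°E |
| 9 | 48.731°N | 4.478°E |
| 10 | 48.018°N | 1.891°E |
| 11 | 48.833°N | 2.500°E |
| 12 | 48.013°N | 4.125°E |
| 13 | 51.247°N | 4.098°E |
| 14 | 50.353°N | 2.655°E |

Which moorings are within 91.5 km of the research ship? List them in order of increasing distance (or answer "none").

Distances from 49.611°N, 3.057°E:
1: √((0.524·111.32)² + (-1.155·71.69)²) = √(3402.58489 + 6856.16292) = 101.285 km
2: √((0.738·111.32)² + (1.104·71.69)²) = √(6749.30601 + 6264.05133) = 114.076 km
3: √((1.927·111.32)² + (1.280·71.69)²) = √(46016.10175 + 8420.48487) = 233.316 km
4: √((1.108·111.32)² + (-1.220·71.69)²) = √(15213.38711 + 7649.56646) = 151.205 km
5: √((0.730·111.32)² + (1.521·71.69)²) = √(6603.77268 + 11889.82846) = 135.991 km
6: √((-0.233·111.32)² + (-0.248·71.69)²) = √(672.75702 + 316.09711) = 31.446 km
7: √((-0.282·111.32)² + (0.365·71.69)²) = √(985.47273 + 684.70404) = 40.868 km
8: √((-0.459·111.32)² + (0.073·71.69)²) = √(2610.78895 + 27.38816) = 51.363 km
9: √((-0.880·111.32)² + (1.421·71.69)²) = √(9596.47507 + 10377.80047) = 141.330 km
10: √((-1.593·111.32)² + (-1.166·71.69)²) = √(31446.90777 + 6987.37838) = 196.047 km
11: √((-0.778·111.32)² + (-0.557·71.69)²) = √(7500.76552 + 1594.51112) = 95.369 km
12: √((-1.598·111.32)² + (1.068·71.69)²) = √(31644.62440 + 5862.18697) = 193.667 km
13: √((1.636·111.32)² + (1.041·71.69)²) = √(33167.51957 + 5569.53093) = 196.817 km
14: √((0.742·111.32)² + (-0.402·71.69)²) = √(6822.66749 + 830.55666) = 87.483 km
Threshold 91.5 km: 6 (31.446 km), 7 (40.868 km), 8 (51.363 km), 14 (87.483 km) are within range.

6, 7, 8, 14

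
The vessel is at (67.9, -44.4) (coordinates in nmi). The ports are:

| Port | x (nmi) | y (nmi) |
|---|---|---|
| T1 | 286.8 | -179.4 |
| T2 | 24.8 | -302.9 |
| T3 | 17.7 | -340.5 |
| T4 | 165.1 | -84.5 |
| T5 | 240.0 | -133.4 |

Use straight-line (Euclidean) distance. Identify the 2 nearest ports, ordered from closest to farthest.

Distances from (67.9, -44.4):
T1: √((218.9)² + (-135.0)²) = √(47917.210 + 18225.000) = 257.2 nmi
T2: √((-43.1)² + (-258.5)²) = √(1857.610 + 66822.250) = 262.1 nmi
T3: √((-50.2)² + (-296.1)²) = √(2520.040 + 87675.210) = 300.3 nmi
T4: √((97.2)² + (-40.1)²) = √(9447.840 + 1608.010) = 105.1 nmi
T5: √((172.1)² + (-89.0)²) = √(29618.410 + 7921.000) = 193.8 nmi
Sorted: T4 (105.1 nmi) < T5 (193.8 nmi) < T1 (257.2 nmi) < T2 (262.1 nmi) < …

T4, T5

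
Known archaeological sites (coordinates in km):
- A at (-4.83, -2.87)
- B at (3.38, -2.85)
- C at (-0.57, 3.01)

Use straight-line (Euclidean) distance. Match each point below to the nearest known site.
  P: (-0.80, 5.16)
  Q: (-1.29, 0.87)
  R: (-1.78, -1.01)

P→C; Q→C; R→A

P at (-0.80, 5.16):
  A: √((-4.03)² + (-8.03)²) = √(16.2409 + 64.4809) = 8.98 km
  B: √((4.18)² + (-8.01)²) = √(17.4724 + 64.1601) = 9.04 km
  C: √((0.23)² + (-2.15)²) = √(0.0529 + 4.6225) = 2.16 km
  → nearest: C (2.16 km)
Q at (-1.29, 0.87):
  A: √((-3.54)² + (-3.74)²) = √(12.5316 + 13.9876) = 5.15 km
  B: √((4.67)² + (-3.72)²) = √(21.8089 + 13.8384) = 5.97 km
  C: √((0.72)² + (2.14)²) = √(0.5184 + 4.5796) = 2.26 km
  → nearest: C (2.26 km)
R at (-1.78, -1.01):
  A: √((-3.05)² + (-1.86)²) = √(9.3025 + 3.4596) = 3.57 km
  B: √((5.16)² + (-1.84)²) = √(26.6256 + 3.3856) = 5.48 km
  C: √((1.21)² + (4.02)²) = √(1.4641 + 16.1604) = 4.20 km
  → nearest: A (3.57 km)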